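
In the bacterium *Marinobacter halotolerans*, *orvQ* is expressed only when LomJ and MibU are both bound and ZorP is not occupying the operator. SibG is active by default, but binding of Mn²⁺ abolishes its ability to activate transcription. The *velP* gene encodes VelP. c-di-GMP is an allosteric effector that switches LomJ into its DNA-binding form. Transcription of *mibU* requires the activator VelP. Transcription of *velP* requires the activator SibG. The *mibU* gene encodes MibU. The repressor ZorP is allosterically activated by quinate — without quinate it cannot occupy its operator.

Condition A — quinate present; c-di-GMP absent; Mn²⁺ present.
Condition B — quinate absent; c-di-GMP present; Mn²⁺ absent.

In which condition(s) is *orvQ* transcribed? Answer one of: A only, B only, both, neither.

B only

Condition A:
Quinate is present, so ZorP is active.
c-di-GMP is absent, so LomJ is inactive.
Mn²⁺ is present, so SibG is inactive.
Required activator SibG is absent, so *velP* is not transcribed.
So VelP is not produced.
Required activator VelP is absent, so *mibU* is not transcribed.
So MibU is not produced.
With repressor ZorP bound, *orvQ* is not transcribed.
→ *orvQ* is OFF in A.
Condition B:
Quinate is absent, so ZorP is inactive.
c-di-GMP is present, so LomJ is active.
Mn²⁺ is absent, so SibG is active.
No repressor is bound and SibG is active, so *velP* is transcribed.
So VelP is produced and active.
No repressor is bound and VelP is active, so *mibU* is transcribed.
So MibU is produced and active.
No repressor is bound and LomJ and MibU are active, so *orvQ* is transcribed.
→ *orvQ* is ON in B.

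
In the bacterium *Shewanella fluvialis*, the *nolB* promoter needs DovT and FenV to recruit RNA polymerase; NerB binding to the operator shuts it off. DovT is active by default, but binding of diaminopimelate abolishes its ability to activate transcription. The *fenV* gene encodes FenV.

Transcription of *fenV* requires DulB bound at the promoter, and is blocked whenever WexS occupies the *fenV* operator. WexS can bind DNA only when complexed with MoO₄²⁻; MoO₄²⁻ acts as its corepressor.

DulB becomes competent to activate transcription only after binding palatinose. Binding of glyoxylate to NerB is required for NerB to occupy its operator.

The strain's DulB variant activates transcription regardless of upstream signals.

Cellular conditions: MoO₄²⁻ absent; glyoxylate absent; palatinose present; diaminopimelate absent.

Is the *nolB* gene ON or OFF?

ON

Diaminopimelate is absent, so DovT is active.
MoO₄²⁻ is absent, so WexS is inactive.
DulB is constitutively active in this strain.
No repressor is bound and DulB is active, so *fenV* is transcribed.
So FenV is produced and active.
Glyoxylate is absent, so NerB is inactive.
No repressor is bound and DovT and FenV are active, so *nolB* is transcribed.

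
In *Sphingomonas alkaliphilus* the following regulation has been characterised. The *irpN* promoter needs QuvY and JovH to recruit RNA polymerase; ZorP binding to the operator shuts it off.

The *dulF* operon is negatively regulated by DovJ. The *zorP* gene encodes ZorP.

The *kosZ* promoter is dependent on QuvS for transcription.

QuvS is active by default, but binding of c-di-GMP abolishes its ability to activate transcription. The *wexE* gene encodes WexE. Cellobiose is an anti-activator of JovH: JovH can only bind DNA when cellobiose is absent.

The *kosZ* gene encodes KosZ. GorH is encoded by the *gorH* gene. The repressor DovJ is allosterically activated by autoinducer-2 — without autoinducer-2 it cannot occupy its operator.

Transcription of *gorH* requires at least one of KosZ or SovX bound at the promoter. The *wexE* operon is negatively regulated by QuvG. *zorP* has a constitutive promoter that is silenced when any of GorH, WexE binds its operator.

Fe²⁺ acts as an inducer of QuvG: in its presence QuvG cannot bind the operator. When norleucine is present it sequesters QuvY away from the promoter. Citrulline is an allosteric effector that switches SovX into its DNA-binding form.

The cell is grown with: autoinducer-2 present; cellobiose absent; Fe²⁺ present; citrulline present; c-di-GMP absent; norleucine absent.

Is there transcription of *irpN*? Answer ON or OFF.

c-di-GMP is absent, so QuvS is active.
No repressor is bound and QuvS is active, so *kosZ* is transcribed.
So KosZ is produced and active.
Citrulline is present, so SovX is active.
Activator KosZ is present, so *gorH* is transcribed.
So GorH is produced and active.
Fe²⁺ is present, so QuvG is inactive.
With no repressor bound, *wexE* is transcribed.
So WexE is produced and active.
With repressor GorH bound, *zorP* is not transcribed.
So ZorP is not produced.
Norleucine is absent, so QuvY is active.
Cellobiose is absent, so JovH is active.
No repressor is bound and QuvY and JovH are active, so *irpN* is transcribed.

ON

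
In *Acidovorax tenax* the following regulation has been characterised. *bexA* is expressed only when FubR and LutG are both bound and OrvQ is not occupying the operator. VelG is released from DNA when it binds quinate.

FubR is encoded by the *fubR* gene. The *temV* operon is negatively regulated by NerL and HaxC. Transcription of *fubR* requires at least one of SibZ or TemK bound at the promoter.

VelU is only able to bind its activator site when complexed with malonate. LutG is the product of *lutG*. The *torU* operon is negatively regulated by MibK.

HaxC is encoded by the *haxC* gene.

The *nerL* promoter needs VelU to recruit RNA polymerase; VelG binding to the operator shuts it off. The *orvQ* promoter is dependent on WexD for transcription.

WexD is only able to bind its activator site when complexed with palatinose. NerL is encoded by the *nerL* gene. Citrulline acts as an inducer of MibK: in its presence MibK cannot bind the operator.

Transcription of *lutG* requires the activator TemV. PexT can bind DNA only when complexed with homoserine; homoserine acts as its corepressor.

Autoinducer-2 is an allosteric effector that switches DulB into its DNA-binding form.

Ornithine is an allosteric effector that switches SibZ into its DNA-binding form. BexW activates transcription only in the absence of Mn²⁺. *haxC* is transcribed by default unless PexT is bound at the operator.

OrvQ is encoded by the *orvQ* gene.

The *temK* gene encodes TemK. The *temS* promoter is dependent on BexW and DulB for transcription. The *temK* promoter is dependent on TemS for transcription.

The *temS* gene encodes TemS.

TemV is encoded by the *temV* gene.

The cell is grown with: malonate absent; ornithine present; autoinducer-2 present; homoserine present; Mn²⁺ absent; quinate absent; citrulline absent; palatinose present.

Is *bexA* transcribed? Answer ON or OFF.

Ornithine is present, so SibZ is active.
Mn²⁺ is absent, so BexW is active.
Autoinducer-2 is present, so DulB is active.
No repressor is bound and BexW and DulB are active, so *temS* is transcribed.
So TemS is produced and active.
No repressor is bound and TemS is active, so *temK* is transcribed.
So TemK is produced and active.
Activator SibZ is present, so *fubR* is transcribed.
So FubR is produced and active.
Palatinose is present, so WexD is active.
No repressor is bound and WexD is active, so *orvQ* is transcribed.
So OrvQ is produced and active.
Quinate is absent, so VelG is active.
Malonate is absent, so VelU is inactive.
With repressor VelG bound, *nerL* is not transcribed.
So NerL is not produced.
Homoserine is present, so PexT is active.
With repressor PexT bound, *haxC* is not transcribed.
So HaxC is not produced.
With no repressor bound, *temV* is transcribed.
So TemV is produced and active.
No repressor is bound and TemV is active, so *lutG* is transcribed.
So LutG is produced and active.
With repressor OrvQ bound, *bexA* is not transcribed.

OFF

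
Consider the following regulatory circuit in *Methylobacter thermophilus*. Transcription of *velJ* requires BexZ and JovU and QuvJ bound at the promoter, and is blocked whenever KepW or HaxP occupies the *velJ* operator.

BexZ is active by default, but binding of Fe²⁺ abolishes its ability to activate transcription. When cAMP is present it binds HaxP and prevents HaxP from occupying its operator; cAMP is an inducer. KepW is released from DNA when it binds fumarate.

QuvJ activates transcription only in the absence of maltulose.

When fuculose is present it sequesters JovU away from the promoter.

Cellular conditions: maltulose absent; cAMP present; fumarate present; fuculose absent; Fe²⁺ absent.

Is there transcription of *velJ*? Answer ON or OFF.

ON

Fumarate is present, so KepW is inactive.
Fe²⁺ is absent, so BexZ is active.
cAMP is present, so HaxP is inactive.
Fuculose is absent, so JovU is active.
Maltulose is absent, so QuvJ is active.
No repressor is bound and BexZ and JovU and QuvJ are active, so *velJ* is transcribed.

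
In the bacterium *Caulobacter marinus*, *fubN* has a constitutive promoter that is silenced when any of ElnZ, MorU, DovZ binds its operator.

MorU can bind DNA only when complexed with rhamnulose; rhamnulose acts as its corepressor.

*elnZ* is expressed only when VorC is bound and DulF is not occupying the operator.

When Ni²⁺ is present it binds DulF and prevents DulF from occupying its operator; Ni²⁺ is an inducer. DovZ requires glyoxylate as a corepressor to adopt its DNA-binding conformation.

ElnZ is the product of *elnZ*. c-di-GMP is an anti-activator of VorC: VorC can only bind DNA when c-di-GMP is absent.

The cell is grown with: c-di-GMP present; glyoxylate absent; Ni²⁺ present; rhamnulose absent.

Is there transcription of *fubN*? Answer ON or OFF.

ON

c-di-GMP is present, so VorC is inactive.
Ni²⁺ is present, so DulF is inactive.
Required activator VorC is absent, so *elnZ* is not transcribed.
So ElnZ is not produced.
Rhamnulose is absent, so MorU is inactive.
Glyoxylate is absent, so DovZ is inactive.
With no repressor bound, *fubN* is transcribed.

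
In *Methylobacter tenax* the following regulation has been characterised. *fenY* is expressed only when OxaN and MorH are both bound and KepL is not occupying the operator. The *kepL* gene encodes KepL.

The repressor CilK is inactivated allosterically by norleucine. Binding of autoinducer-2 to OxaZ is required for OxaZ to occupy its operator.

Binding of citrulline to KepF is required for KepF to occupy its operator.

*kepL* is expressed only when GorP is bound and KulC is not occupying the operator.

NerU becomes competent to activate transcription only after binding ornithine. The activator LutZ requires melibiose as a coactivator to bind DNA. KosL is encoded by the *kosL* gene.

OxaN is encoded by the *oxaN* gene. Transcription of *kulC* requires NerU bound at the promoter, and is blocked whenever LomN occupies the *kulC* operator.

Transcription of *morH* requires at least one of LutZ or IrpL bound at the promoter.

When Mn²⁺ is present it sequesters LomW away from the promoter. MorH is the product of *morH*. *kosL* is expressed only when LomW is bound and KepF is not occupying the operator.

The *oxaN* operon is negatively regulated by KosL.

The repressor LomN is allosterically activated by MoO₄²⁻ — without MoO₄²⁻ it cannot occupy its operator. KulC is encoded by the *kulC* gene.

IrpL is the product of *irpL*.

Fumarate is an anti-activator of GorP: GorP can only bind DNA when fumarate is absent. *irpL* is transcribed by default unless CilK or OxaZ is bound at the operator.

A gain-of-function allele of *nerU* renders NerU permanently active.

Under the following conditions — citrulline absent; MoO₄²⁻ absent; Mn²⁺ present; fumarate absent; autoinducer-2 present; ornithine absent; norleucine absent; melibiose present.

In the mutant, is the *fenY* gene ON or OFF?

Mn²⁺ is present, so LomW is inactive.
Citrulline is absent, so KepF is inactive.
Required activator LomW is absent, so *kosL* is not transcribed.
So KosL is not produced.
With no repressor bound, *oxaN* is transcribed.
So OxaN is produced and active.
NerU is constitutively active in this strain.
MoO₄²⁻ is absent, so LomN is inactive.
No repressor is bound and NerU is active, so *kulC* is transcribed.
So KulC is produced and active.
Fumarate is absent, so GorP is active.
With repressor KulC bound, *kepL* is not transcribed.
So KepL is not produced.
Melibiose is present, so LutZ is active.
Norleucine is absent, so CilK is active.
Autoinducer-2 is present, so OxaZ is active.
With repressor CilK bound, *irpL* is not transcribed.
So IrpL is not produced.
Activator LutZ is present, so *morH* is transcribed.
So MorH is produced and active.
No repressor is bound and OxaN and MorH are active, so *fenY* is transcribed.

ON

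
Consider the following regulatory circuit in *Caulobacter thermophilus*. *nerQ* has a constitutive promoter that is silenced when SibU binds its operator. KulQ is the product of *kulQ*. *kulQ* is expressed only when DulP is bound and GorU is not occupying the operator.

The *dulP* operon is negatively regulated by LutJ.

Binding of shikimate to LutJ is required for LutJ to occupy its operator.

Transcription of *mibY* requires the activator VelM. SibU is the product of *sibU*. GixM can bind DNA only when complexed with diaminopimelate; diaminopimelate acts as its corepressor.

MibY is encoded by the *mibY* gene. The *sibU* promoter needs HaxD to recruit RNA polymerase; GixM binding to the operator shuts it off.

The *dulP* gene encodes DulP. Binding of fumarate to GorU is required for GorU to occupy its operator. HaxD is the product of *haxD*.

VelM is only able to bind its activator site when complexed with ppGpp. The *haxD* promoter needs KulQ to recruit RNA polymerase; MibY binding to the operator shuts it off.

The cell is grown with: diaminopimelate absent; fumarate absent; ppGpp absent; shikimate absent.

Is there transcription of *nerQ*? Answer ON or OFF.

Shikimate is absent, so LutJ is inactive.
With no repressor bound, *dulP* is transcribed.
So DulP is produced and active.
Fumarate is absent, so GorU is inactive.
No repressor is bound and DulP is active, so *kulQ* is transcribed.
So KulQ is produced and active.
ppGpp is absent, so VelM is inactive.
Required activator VelM is absent, so *mibY* is not transcribed.
So MibY is not produced.
No repressor is bound and KulQ is active, so *haxD* is transcribed.
So HaxD is produced and active.
Diaminopimelate is absent, so GixM is inactive.
No repressor is bound and HaxD is active, so *sibU* is transcribed.
So SibU is produced and active.
With repressor SibU bound, *nerQ* is not transcribed.

OFF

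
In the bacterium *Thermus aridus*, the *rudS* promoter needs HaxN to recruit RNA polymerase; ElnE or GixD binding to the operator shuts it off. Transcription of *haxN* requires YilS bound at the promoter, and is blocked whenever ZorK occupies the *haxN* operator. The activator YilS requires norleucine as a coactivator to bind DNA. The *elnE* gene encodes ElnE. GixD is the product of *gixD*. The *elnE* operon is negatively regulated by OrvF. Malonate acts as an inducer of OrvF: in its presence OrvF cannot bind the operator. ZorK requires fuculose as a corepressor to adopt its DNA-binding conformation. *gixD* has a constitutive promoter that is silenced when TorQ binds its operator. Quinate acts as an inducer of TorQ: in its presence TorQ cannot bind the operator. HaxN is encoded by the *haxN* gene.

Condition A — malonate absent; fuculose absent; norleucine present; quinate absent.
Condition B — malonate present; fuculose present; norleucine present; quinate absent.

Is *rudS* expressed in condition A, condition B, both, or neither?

Condition A:
Malonate is absent, so OrvF is active.
With repressor OrvF bound, *elnE* is not transcribed.
So ElnE is not produced.
Fuculose is absent, so ZorK is inactive.
Norleucine is present, so YilS is active.
No repressor is bound and YilS is active, so *haxN* is transcribed.
So HaxN is produced and active.
Quinate is absent, so TorQ is active.
With repressor TorQ bound, *gixD* is not transcribed.
So GixD is not produced.
No repressor is bound and HaxN is active, so *rudS* is transcribed.
→ *rudS* is ON in A.
Condition B:
Malonate is present, so OrvF is inactive.
With no repressor bound, *elnE* is transcribed.
So ElnE is produced and active.
Fuculose is present, so ZorK is active.
Norleucine is present, so YilS is active.
With repressor ZorK bound, *haxN* is not transcribed.
So HaxN is not produced.
Quinate is absent, so TorQ is active.
With repressor TorQ bound, *gixD* is not transcribed.
So GixD is not produced.
With repressor ElnE bound, *rudS* is not transcribed.
→ *rudS* is OFF in B.

A only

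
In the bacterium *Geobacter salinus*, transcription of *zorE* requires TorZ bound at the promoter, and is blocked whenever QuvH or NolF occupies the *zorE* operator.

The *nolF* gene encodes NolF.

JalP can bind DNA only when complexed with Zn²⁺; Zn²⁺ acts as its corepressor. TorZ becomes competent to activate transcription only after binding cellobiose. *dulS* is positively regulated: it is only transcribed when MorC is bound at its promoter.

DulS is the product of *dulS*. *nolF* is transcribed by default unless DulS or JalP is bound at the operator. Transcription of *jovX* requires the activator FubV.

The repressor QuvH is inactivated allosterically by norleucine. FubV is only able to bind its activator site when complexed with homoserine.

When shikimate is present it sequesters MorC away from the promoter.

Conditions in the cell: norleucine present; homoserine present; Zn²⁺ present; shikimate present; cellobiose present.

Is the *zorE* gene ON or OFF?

Norleucine is present, so QuvH is inactive.
Cellobiose is present, so TorZ is active.
Shikimate is present, so MorC is inactive.
Required activator MorC is absent, so *dulS* is not transcribed.
So DulS is not produced.
Zn²⁺ is present, so JalP is active.
With repressor JalP bound, *nolF* is not transcribed.
So NolF is not produced.
No repressor is bound and TorZ is active, so *zorE* is transcribed.

ON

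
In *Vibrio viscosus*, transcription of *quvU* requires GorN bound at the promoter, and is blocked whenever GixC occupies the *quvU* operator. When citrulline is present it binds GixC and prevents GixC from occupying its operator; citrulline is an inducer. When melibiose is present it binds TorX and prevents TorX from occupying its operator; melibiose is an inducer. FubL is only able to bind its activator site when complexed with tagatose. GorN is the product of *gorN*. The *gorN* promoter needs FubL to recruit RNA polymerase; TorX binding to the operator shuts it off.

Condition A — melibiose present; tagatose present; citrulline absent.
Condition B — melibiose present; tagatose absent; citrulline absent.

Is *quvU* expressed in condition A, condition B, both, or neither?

Condition A:
Melibiose is present, so TorX is inactive.
Tagatose is present, so FubL is active.
No repressor is bound and FubL is active, so *gorN* is transcribed.
So GorN is produced and active.
Citrulline is absent, so GixC is active.
With repressor GixC bound, *quvU* is not transcribed.
→ *quvU* is OFF in A.
Condition B:
Melibiose is present, so TorX is inactive.
Tagatose is absent, so FubL is inactive.
Required activator FubL is absent, so *gorN* is not transcribed.
So GorN is not produced.
Citrulline is absent, so GixC is active.
With repressor GixC bound, *quvU* is not transcribed.
→ *quvU* is OFF in B.

neither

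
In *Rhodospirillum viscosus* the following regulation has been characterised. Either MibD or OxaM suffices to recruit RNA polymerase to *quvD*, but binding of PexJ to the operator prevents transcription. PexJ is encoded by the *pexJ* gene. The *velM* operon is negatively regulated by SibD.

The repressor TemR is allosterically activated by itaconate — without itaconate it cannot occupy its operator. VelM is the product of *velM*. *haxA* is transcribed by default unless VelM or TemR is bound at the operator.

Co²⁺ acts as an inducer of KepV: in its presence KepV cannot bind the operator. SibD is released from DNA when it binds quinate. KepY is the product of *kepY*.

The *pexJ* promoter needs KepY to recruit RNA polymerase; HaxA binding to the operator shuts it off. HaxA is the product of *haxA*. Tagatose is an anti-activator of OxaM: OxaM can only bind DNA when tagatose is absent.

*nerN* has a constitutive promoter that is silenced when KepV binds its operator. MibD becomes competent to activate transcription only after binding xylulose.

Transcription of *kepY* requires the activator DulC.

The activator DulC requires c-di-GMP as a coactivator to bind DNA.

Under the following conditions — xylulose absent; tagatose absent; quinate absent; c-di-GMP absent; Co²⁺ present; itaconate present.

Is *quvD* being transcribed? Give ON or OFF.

c-di-GMP is absent, so DulC is inactive.
Required activator DulC is absent, so *kepY* is not transcribed.
So KepY is not produced.
Quinate is absent, so SibD is active.
With repressor SibD bound, *velM* is not transcribed.
So VelM is not produced.
Itaconate is present, so TemR is active.
With repressor TemR bound, *haxA* is not transcribed.
So HaxA is not produced.
Required activator KepY is absent, so *pexJ* is not transcribed.
So PexJ is not produced.
Xylulose is absent, so MibD is inactive.
Tagatose is absent, so OxaM is active.
Activator OxaM is present, so *quvD* is transcribed.

ON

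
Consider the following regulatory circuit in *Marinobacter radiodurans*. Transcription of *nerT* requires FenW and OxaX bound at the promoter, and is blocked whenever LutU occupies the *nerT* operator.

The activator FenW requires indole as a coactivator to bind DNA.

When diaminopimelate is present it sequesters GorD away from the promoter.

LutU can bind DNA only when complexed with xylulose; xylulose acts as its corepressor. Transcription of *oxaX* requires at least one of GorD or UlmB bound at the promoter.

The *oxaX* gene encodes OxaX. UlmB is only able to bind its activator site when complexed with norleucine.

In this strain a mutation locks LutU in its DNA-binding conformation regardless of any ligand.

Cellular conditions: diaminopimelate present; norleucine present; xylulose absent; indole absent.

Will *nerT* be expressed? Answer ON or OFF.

Indole is absent, so FenW is inactive.
Diaminopimelate is present, so GorD is inactive.
Norleucine is present, so UlmB is active.
Activator UlmB is present, so *oxaX* is transcribed.
So OxaX is produced and active.
LutU is constitutively active in this strain.
With repressor LutU bound, *nerT* is not transcribed.

OFF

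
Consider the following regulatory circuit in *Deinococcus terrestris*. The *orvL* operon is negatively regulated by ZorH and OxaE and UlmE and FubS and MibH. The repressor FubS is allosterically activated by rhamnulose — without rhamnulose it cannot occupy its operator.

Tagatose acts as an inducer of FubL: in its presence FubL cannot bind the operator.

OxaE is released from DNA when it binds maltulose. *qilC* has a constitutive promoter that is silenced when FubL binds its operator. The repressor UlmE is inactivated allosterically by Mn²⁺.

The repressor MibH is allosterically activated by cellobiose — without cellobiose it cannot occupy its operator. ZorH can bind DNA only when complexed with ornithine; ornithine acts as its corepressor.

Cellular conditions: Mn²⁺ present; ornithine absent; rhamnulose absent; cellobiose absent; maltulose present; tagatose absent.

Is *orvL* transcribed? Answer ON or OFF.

ON

Ornithine is absent, so ZorH is inactive.
Maltulose is present, so OxaE is inactive.
Mn²⁺ is present, so UlmE is inactive.
Rhamnulose is absent, so FubS is inactive.
Cellobiose is absent, so MibH is inactive.
With no repressor bound, *orvL* is transcribed.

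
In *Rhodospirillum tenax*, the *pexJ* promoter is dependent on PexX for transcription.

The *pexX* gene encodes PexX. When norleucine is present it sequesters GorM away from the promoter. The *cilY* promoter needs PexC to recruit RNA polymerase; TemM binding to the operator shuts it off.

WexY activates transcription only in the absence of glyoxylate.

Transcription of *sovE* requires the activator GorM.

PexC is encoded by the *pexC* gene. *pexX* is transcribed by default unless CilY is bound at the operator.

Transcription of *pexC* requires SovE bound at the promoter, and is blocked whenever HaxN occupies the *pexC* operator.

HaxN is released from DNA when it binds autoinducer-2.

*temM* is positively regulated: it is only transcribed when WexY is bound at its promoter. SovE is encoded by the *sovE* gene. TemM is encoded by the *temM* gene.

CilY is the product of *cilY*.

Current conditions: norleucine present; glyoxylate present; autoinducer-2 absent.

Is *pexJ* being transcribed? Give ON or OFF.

Norleucine is present, so GorM is inactive.
Required activator GorM is absent, so *sovE* is not transcribed.
So SovE is not produced.
Autoinducer-2 is absent, so HaxN is active.
With repressor HaxN bound, *pexC* is not transcribed.
So PexC is not produced.
Glyoxylate is present, so WexY is inactive.
Required activator WexY is absent, so *temM* is not transcribed.
So TemM is not produced.
Required activator PexC is absent, so *cilY* is not transcribed.
So CilY is not produced.
With no repressor bound, *pexX* is transcribed.
So PexX is produced and active.
No repressor is bound and PexX is active, so *pexJ* is transcribed.

ON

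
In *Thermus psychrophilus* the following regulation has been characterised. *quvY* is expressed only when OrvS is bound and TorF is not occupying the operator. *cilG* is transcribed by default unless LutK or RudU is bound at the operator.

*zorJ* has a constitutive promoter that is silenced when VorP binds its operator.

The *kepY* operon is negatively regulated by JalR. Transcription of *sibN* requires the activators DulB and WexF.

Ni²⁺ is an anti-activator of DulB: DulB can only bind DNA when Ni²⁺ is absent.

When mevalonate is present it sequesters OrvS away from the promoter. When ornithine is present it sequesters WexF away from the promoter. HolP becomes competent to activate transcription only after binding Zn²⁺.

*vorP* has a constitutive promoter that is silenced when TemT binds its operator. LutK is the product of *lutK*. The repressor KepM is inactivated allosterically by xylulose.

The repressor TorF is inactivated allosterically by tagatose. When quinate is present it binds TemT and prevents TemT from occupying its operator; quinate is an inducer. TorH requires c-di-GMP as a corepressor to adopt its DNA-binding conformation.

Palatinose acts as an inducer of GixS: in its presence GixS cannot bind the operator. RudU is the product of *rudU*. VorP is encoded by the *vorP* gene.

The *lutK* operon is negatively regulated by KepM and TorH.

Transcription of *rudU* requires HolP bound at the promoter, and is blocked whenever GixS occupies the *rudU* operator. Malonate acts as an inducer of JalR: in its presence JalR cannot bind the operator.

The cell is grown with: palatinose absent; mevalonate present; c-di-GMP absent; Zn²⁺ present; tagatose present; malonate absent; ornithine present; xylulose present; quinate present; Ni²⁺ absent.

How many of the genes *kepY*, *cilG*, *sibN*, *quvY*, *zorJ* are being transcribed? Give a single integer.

0

Malonate is absent, so JalR is active.
With repressor JalR bound, *kepY* is not transcribed.
→ *kepY* is OFF.
Xylulose is present, so KepM is inactive.
c-di-GMP is absent, so TorH is inactive.
With no repressor bound, *lutK* is transcribed.
So LutK is produced and active.
Zn²⁺ is present, so HolP is active.
Palatinose is absent, so GixS is active.
With repressor GixS bound, *rudU* is not transcribed.
So RudU is not produced.
With repressor LutK bound, *cilG* is not transcribed.
→ *cilG* is OFF.
Ni²⁺ is absent, so DulB is active.
Ornithine is present, so WexF is inactive.
Required activator WexF is absent, so *sibN* is not transcribed.
→ *sibN* is OFF.
Tagatose is present, so TorF is inactive.
Mevalonate is present, so OrvS is inactive.
Required activator OrvS is absent, so *quvY* is not transcribed.
→ *quvY* is OFF.
Quinate is present, so TemT is inactive.
With no repressor bound, *vorP* is transcribed.
So VorP is produced and active.
With repressor VorP bound, *zorJ* is not transcribed.
→ *zorJ* is OFF.
0 of the 5 genes are transcribed.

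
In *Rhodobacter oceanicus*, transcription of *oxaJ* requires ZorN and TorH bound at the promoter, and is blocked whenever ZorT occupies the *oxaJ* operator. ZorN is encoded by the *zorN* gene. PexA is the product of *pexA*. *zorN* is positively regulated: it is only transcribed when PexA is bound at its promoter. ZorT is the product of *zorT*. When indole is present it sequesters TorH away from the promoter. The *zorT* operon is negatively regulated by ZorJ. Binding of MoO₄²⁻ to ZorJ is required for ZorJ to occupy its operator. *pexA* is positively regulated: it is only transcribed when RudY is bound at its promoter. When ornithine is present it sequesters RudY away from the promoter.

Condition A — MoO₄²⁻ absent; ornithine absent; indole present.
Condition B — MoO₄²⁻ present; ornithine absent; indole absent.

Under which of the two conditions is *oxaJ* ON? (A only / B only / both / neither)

Condition A:
MoO₄²⁻ is absent, so ZorJ is inactive.
With no repressor bound, *zorT* is transcribed.
So ZorT is produced and active.
Ornithine is absent, so RudY is active.
No repressor is bound and RudY is active, so *pexA* is transcribed.
So PexA is produced and active.
No repressor is bound and PexA is active, so *zorN* is transcribed.
So ZorN is produced and active.
Indole is present, so TorH is inactive.
With repressor ZorT bound, *oxaJ* is not transcribed.
→ *oxaJ* is OFF in A.
Condition B:
MoO₄²⁻ is present, so ZorJ is active.
With repressor ZorJ bound, *zorT* is not transcribed.
So ZorT is not produced.
Ornithine is absent, so RudY is active.
No repressor is bound and RudY is active, so *pexA* is transcribed.
So PexA is produced and active.
No repressor is bound and PexA is active, so *zorN* is transcribed.
So ZorN is produced and active.
Indole is absent, so TorH is active.
No repressor is bound and ZorN and TorH are active, so *oxaJ* is transcribed.
→ *oxaJ* is ON in B.

B only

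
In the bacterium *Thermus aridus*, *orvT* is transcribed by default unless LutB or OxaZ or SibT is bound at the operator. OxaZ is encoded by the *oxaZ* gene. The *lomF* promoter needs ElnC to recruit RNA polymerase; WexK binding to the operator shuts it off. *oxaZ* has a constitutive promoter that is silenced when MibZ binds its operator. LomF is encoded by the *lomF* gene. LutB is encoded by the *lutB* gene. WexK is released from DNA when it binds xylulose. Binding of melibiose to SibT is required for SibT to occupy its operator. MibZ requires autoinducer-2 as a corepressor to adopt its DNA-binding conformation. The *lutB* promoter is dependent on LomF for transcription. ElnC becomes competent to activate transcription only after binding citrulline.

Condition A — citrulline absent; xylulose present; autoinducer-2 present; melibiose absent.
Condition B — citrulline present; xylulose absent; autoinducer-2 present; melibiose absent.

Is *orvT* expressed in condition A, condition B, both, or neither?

both

Condition A:
Citrulline is absent, so ElnC is inactive.
Xylulose is present, so WexK is inactive.
Required activator ElnC is absent, so *lomF* is not transcribed.
So LomF is not produced.
Required activator LomF is absent, so *lutB* is not transcribed.
So LutB is not produced.
Autoinducer-2 is present, so MibZ is active.
With repressor MibZ bound, *oxaZ* is not transcribed.
So OxaZ is not produced.
Melibiose is absent, so SibT is inactive.
With no repressor bound, *orvT* is transcribed.
→ *orvT* is ON in A.
Condition B:
Citrulline is present, so ElnC is active.
Xylulose is absent, so WexK is active.
With repressor WexK bound, *lomF* is not transcribed.
So LomF is not produced.
Required activator LomF is absent, so *lutB* is not transcribed.
So LutB is not produced.
Autoinducer-2 is present, so MibZ is active.
With repressor MibZ bound, *oxaZ* is not transcribed.
So OxaZ is not produced.
Melibiose is absent, so SibT is inactive.
With no repressor bound, *orvT* is transcribed.
→ *orvT* is ON in B.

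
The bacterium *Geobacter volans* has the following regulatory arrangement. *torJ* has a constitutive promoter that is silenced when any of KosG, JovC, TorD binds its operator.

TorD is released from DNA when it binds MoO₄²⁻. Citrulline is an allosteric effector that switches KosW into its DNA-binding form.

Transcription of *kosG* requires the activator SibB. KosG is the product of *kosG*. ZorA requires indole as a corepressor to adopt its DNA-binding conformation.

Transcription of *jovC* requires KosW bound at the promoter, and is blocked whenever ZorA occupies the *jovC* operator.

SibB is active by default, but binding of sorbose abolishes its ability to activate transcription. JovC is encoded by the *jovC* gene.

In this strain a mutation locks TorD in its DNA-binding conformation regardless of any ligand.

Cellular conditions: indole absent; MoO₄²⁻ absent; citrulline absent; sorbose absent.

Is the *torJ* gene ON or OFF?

Sorbose is absent, so SibB is active.
No repressor is bound and SibB is active, so *kosG* is transcribed.
So KosG is produced and active.
Indole is absent, so ZorA is inactive.
Citrulline is absent, so KosW is inactive.
Required activator KosW is absent, so *jovC* is not transcribed.
So JovC is not produced.
TorD is constitutively active in this strain.
With repressor KosG bound, *torJ* is not transcribed.

OFF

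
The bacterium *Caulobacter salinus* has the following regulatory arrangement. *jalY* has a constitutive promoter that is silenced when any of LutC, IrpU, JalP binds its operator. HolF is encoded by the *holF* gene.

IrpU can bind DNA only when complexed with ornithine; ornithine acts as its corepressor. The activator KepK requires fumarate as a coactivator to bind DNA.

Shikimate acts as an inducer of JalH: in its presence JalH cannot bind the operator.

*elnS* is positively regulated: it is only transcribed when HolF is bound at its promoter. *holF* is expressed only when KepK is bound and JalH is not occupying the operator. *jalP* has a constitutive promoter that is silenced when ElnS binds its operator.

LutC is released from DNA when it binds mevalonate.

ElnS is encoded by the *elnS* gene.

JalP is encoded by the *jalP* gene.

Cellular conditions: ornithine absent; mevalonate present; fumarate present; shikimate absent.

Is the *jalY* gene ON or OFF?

OFF

Mevalonate is present, so LutC is inactive.
Ornithine is absent, so IrpU is inactive.
Fumarate is present, so KepK is active.
Shikimate is absent, so JalH is active.
With repressor JalH bound, *holF* is not transcribed.
So HolF is not produced.
Required activator HolF is absent, so *elnS* is not transcribed.
So ElnS is not produced.
With no repressor bound, *jalP* is transcribed.
So JalP is produced and active.
With repressor JalP bound, *jalY* is not transcribed.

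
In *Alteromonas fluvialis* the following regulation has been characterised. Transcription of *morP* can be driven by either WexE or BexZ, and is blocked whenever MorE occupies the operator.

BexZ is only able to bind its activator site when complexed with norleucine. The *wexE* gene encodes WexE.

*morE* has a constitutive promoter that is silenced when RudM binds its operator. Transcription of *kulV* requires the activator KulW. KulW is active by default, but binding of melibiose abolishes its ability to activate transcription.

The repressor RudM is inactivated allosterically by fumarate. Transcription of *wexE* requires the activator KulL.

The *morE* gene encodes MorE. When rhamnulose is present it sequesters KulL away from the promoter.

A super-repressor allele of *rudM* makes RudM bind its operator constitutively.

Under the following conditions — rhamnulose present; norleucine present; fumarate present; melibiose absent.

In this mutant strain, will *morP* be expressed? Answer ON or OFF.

ON

Rhamnulose is present, so KulL is inactive.
Required activator KulL is absent, so *wexE* is not transcribed.
So WexE is not produced.
Norleucine is present, so BexZ is active.
RudM is constitutively active in this strain.
With repressor RudM bound, *morE* is not transcribed.
So MorE is not produced.
Activator BexZ is present, so *morP* is transcribed.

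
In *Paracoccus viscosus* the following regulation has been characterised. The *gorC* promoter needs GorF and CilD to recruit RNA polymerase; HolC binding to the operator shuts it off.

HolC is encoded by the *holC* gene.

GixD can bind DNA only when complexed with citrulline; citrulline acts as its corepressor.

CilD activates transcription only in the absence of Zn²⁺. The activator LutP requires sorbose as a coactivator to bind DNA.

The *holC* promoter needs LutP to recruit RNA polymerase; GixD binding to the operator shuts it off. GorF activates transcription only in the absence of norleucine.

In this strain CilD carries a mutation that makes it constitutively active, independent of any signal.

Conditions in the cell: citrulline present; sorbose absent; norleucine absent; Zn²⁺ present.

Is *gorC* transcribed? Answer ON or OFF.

Citrulline is present, so GixD is active.
Sorbose is absent, so LutP is inactive.
With repressor GixD bound, *holC* is not transcribed.
So HolC is not produced.
Norleucine is absent, so GorF is active.
CilD is constitutively active in this strain.
No repressor is bound and GorF and CilD are active, so *gorC* is transcribed.

ON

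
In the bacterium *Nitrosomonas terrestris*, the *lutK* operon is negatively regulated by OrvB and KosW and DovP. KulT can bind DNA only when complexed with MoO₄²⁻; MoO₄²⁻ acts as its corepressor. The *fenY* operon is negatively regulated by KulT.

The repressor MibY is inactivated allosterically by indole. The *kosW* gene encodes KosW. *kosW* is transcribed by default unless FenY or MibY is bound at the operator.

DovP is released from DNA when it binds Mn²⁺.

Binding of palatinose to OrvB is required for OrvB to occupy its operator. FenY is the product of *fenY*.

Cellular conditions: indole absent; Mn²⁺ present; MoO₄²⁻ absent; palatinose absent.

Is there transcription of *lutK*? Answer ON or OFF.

ON

Palatinose is absent, so OrvB is inactive.
MoO₄²⁻ is absent, so KulT is inactive.
With no repressor bound, *fenY* is transcribed.
So FenY is produced and active.
Indole is absent, so MibY is active.
With repressor FenY bound, *kosW* is not transcribed.
So KosW is not produced.
Mn²⁺ is present, so DovP is inactive.
With no repressor bound, *lutK* is transcribed.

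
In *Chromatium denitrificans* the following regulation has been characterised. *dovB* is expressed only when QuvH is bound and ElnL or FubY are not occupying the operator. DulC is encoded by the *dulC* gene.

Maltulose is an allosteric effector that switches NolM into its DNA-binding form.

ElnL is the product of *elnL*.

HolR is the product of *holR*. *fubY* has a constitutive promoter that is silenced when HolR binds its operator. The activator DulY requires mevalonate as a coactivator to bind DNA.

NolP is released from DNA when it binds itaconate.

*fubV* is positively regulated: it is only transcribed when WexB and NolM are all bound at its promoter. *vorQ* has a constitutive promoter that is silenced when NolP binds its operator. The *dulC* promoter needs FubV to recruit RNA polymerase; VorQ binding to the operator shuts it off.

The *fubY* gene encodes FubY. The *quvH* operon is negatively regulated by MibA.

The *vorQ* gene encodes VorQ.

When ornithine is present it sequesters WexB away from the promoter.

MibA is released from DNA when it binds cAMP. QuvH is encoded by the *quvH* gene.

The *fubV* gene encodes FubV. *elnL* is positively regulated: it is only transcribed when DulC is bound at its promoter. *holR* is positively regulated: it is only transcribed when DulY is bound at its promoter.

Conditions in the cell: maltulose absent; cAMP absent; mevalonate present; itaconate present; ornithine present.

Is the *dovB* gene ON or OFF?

Ornithine is present, so WexB is inactive.
Maltulose is absent, so NolM is inactive.
Required activator WexB is absent, so *fubV* is not transcribed.
So FubV is not produced.
Itaconate is present, so NolP is inactive.
With no repressor bound, *vorQ* is transcribed.
So VorQ is produced and active.
With repressor VorQ bound, *dulC* is not transcribed.
So DulC is not produced.
Required activator DulC is absent, so *elnL* is not transcribed.
So ElnL is not produced.
cAMP is absent, so MibA is active.
With repressor MibA bound, *quvH* is not transcribed.
So QuvH is not produced.
Mevalonate is present, so DulY is active.
No repressor is bound and DulY is active, so *holR* is transcribed.
So HolR is produced and active.
With repressor HolR bound, *fubY* is not transcribed.
So FubY is not produced.
Required activator QuvH is absent, so *dovB* is not transcribed.

OFF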